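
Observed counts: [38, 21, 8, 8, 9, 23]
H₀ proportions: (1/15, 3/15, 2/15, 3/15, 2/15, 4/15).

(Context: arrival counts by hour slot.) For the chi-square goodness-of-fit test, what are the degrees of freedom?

df = k − 1 = 6 − 1 = 5

degrees of freedom = 5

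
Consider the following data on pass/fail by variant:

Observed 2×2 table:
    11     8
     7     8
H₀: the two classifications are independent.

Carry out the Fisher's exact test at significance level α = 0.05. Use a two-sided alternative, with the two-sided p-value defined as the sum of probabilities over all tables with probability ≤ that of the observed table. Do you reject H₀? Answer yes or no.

Margins: r₁=19, r₂=15, c₁=18, c₂=16, n=34
p_obs = C(19,11)·C(15,7)/C(34,18); sum pmf over tables with pmf ≤ p_obs
p-value (two-sided) = 0.73028
At α=0.05: p ≥ α → fail to reject H₀

reject H₀: no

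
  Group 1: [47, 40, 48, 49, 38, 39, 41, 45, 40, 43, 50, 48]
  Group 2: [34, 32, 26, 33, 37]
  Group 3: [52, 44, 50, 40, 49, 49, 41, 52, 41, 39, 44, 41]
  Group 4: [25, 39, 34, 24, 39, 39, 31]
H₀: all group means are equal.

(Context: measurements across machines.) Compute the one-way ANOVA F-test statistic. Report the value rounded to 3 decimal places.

test statistic = 15.156

Group means [44.00, 32.40, 45.17, 33.00], grand mean 40.639
SSB = Σnᵢ(x̄ᵢ−x̄)² = 1129.439; SSW = ΣΣ(x−x̄ᵢ)² = 794.867
MSB = 1129.439/3 = 376.4796; MSW = 794.867/32 = 24.8396
F = MSB/MSW = 15.1564
df = (3, 32)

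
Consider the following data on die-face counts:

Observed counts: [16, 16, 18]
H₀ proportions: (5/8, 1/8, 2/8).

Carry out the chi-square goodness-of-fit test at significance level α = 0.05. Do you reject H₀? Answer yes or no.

reject H₀: yes

n = 50; E_i = n·p_i = [31.25, 6.25, 12.50]
χ² = (16−31.25)²/31.25 + (16−6.25)²/6.25 + (18−12.50)²/12.50 = 25.0720
df = 2
p-value (upper-tail) = 0.00000
At α=0.05: p < α → reject H₀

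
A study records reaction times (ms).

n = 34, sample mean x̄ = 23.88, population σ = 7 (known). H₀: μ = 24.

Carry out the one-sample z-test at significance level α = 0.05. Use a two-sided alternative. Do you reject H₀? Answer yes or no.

reject H₀: no

SE = σ/√n = 7/√34 = 1.2005
z = (x̄−μ₀)/SE = (23.88−24)/1.2005 = -0.1000
p-value (two-sided) = 0.92038
At α=0.05: p ≥ α → fail to reject H₀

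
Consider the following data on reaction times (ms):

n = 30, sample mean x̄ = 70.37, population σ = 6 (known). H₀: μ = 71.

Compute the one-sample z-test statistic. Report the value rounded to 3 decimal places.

test statistic = -0.575

SE = σ/√n = 6/√30 = 1.0954
z = (x̄−μ₀)/SE = (70.37−71)/1.0954 = -0.5751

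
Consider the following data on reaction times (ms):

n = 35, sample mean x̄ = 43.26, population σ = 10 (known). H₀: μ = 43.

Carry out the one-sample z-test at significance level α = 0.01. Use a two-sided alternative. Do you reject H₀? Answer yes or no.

reject H₀: no

SE = σ/√n = 10/√35 = 1.6903
z = (x̄−μ₀)/SE = (43.26−43)/1.6903 = 0.1538
p-value (two-sided) = 0.87775
At α=0.01: p ≥ α → fail to reject H₀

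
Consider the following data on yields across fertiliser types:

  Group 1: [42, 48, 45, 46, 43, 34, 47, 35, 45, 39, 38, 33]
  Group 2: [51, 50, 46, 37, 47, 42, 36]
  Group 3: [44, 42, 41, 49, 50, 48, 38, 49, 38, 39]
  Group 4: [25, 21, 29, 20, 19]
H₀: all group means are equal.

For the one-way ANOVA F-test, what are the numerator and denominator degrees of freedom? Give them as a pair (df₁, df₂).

k = 4 groups, N = 34 total
df = (k−1, N−k) = (4−1, 34−4) = (3, 30)

degrees of freedom = [3, 30]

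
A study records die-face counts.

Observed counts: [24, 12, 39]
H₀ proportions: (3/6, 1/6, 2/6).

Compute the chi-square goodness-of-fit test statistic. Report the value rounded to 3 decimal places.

test statistic = 12.720

n = 75; E_i = n·p_i = [37.50, 12.50, 25.00]
χ² = (24−37.50)²/37.50 + (12−12.50)²/12.50 + (39−25.00)²/25.00 = 12.7200
df = 2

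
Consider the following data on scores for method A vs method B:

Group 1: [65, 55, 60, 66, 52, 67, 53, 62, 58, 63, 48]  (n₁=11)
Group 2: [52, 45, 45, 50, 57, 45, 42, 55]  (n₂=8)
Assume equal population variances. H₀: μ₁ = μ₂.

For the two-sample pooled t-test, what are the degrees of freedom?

degrees of freedom = 17

df = n₁ + n₂ − 2 = 11 + 8 − 2 = 17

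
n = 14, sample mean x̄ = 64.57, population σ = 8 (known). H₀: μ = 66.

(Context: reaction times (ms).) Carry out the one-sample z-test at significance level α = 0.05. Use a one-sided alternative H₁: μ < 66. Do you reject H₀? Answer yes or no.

reject H₀: no

SE = σ/√n = 8/√14 = 2.1381
z = (x̄−μ₀)/SE = (64.57−66)/2.1381 = -0.6688
p-value (one-sided, H₁ less) = 0.25180
At α=0.05: p ≥ α → fail to reject H₀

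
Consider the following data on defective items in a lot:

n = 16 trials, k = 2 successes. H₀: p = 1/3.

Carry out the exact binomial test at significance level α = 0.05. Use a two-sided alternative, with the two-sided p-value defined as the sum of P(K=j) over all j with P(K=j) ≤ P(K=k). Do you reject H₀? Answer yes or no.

reject H₀: no

Exact binomial: n=16, k=2, p₀=1/3=0.3333
P(X=j) = C(n,j)·p₀^j·(1−p₀)^(n−j); p = Σ P(X=j) over j with P(X=j) ≤ P(X=2)
p-value (two-sided) = 0.10934
At α=0.05: p ≥ α → fail to reject H₀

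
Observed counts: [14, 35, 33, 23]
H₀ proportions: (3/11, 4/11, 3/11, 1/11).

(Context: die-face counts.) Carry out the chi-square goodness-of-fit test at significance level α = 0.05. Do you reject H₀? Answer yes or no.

n = 105; E_i = n·p_i = [28.64, 38.18, 28.64, 9.55]
χ² = (14−28.64)²/28.64 + (35−38.18)²/38.18 + (33−28.64)²/28.64 + (23−9.55)²/9.55 = 27.3754
df = 3
p-value (upper-tail) = 0.00000
At α=0.05: p < α → reject H₀

reject H₀: yes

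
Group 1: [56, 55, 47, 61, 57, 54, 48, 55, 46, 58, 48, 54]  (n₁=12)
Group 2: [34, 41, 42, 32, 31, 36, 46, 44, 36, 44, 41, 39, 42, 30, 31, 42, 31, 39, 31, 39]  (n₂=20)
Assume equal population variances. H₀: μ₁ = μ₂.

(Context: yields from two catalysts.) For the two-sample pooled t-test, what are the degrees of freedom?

degrees of freedom = 30

df = n₁ + n₂ − 2 = 12 + 20 − 2 = 30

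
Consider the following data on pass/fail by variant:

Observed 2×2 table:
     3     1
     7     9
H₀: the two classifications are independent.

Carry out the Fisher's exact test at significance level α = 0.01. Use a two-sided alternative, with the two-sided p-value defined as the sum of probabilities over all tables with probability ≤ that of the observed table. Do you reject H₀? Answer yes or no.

reject H₀: no

Margins: r₁=4, r₂=16, c₁=10, c₂=10, n=20
p_obs = C(4,3)·C(16,7)/C(20,10); sum pmf over tables with pmf ≤ p_obs
p-value (two-sided) = 0.58204
At α=0.01: p ≥ α → fail to reject H₀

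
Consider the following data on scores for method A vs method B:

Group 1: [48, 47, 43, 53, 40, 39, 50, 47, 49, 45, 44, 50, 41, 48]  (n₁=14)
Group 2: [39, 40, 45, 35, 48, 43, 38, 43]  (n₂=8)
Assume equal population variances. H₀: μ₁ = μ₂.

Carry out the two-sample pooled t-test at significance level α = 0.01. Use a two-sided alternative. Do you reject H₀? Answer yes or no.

x̄₁=46.000, s₁=4.151, n₁=14
x̄₂=41.375, s₂=4.173, n₂=8
s_p² = [13·4.151² + 7·4.173²]/20 = 17.2937
SE = √(s_p²·(1/14+1/8)) = 1.8431
t = (46.000−41.375)/1.8431 = 2.5094
df = 20
p-value (two-sided) = 0.02081
At α=0.01: p ≥ α → fail to reject H₀

reject H₀: no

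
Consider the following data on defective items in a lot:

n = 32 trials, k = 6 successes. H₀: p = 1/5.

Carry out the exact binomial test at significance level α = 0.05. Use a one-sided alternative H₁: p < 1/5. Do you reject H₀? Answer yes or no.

reject H₀: no

Exact binomial: n=32, k=6, p₀=1/5=0.2000
P(X≤6) from Σ C(n,i)·p₀^i·(1−p₀)^(n−i)
p-value (one-sided, H₁ less) = 0.53547
At α=0.05: p ≥ α → fail to reject H₀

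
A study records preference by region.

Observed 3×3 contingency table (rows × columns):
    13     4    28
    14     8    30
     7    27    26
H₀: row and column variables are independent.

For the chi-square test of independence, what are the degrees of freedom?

degrees of freedom = 4

df = (r−1)(c−1) = (3−1)·(3−1) = 4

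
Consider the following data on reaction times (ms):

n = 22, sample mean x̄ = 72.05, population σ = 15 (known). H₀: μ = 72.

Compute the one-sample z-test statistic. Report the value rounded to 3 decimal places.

SE = σ/√n = 15/√22 = 3.1980
z = (x̄−μ₀)/SE = (72.05−72)/3.1980 = 0.0156

test statistic = 0.016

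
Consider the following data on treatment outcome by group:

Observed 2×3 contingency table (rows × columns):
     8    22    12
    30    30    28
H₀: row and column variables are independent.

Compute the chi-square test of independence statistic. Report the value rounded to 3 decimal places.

Row totals [42, 88], col totals [38, 52, 40], n=130
χ² = (8−12.28)²/12.28 + (22−16.80)²/16.80 + (12−12.92)²/12.92 + (30−25.72)²/25.72 + (30−35.20)²/35.20 + (28−27.08)²/27.08 = 4.6762
df = 2

test statistic = 4.676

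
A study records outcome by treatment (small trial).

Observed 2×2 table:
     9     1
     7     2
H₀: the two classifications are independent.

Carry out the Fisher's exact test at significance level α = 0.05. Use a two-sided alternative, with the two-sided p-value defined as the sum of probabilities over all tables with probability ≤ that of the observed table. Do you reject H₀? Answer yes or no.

reject H₀: no

Margins: r₁=10, r₂=9, c₁=16, c₂=3, n=19
p_obs = C(10,9)·C(9,7)/C(19,16); sum pmf over tables with pmf ≤ p_obs
p-value (two-sided) = 0.58204
At α=0.05: p ≥ α → fail to reject H₀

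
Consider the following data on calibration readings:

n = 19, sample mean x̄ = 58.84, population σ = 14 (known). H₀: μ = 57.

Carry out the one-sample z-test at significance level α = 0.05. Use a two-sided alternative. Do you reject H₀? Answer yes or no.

reject H₀: no

SE = σ/√n = 14/√19 = 3.2118
z = (x̄−μ₀)/SE = (58.84−57)/3.2118 = 0.5729
p-value (two-sided) = 0.56672
At α=0.05: p ≥ α → fail to reject H₀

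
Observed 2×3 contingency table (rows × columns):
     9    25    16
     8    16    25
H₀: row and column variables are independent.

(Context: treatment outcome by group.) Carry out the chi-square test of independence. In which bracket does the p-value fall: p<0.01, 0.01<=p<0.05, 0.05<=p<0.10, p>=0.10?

p-value bracket: p>=0.10

Row totals [50, 49], col totals [17, 41, 41], n=99
χ² = (9−8.59)²/8.59 + (25−20.71)²/20.71 + (16−20.71)²/20.71 + (8−8.41)²/8.41 + (16−20.29)²/20.29 + (25−20.29)²/20.29 = 4.0004
df = 2
p-value (upper-tail) = 0.13531
→ bracket: p>=0.10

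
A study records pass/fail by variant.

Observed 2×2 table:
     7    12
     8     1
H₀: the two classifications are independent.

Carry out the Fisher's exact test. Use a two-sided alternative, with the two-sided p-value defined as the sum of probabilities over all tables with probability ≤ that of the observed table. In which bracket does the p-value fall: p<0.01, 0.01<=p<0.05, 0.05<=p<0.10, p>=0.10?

Margins: r₁=19, r₂=9, c₁=15, c₂=13, n=28
p_obs = C(19,7)·C(9,8)/C(28,15); sum pmf over tables with pmf ≤ p_obs
p-value (two-sided) = 0.01573
→ bracket: 0.01<=p<0.05

p-value bracket: 0.01<=p<0.05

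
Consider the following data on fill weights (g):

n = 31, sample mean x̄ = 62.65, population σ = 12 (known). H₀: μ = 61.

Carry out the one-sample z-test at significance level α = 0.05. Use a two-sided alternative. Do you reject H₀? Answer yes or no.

SE = σ/√n = 12/√31 = 2.1553
z = (x̄−μ₀)/SE = (62.65−61)/2.1553 = 0.7656
p-value (two-sided) = 0.44393
At α=0.05: p ≥ α → fail to reject H₀

reject H₀: no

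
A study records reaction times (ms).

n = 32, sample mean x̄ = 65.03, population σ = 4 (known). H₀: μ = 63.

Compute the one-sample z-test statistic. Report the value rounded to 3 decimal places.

SE = σ/√n = 4/√32 = 0.7071
z = (x̄−μ₀)/SE = (65.03−63)/0.7071 = 2.8709

test statistic = 2.871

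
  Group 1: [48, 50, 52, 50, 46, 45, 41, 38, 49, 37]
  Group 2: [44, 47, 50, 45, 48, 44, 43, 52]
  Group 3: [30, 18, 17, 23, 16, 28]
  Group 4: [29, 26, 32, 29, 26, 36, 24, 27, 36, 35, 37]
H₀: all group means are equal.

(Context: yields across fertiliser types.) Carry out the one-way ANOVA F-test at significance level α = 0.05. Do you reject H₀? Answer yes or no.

Group means [45.60, 46.62, 22.00, 30.64], grand mean 37.086
SSB = Σnᵢ(x̄ᵢ−x̄)² = 3275.922; SSW = ΣΣ(x−x̄ᵢ)² = 724.820
MSB = 3275.922/3 = 1091.9741; MSW = 724.820/31 = 23.3813
F = MSB/MSW = 46.7029
df = (3, 31)
p-value (upper-tail) = 0.00000
At α=0.05: p < α → reject H₀

reject H₀: yes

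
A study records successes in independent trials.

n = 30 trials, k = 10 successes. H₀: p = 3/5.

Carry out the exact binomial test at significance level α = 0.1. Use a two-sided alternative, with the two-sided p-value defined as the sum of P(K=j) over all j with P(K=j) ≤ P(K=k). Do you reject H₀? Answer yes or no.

reject H₀: yes

Exact binomial: n=30, k=10, p₀=3/5=0.6000
P(X=j) = C(n,j)·p₀^j·(1−p₀)^(n−j); p = Σ P(X=j) over j with P(X=j) ≤ P(X=10)
p-value (two-sided) = 0.00436
At α=0.1: p < α → reject H₀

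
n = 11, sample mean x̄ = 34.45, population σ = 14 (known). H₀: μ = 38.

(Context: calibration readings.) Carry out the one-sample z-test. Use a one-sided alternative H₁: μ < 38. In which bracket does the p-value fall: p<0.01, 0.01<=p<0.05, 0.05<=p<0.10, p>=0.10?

p-value bracket: p>=0.10

SE = σ/√n = 14/√11 = 4.2212
z = (x̄−μ₀)/SE = (34.45−38)/4.2212 = -0.8410
p-value (one-sided, H₁ less) = 0.20017
→ bracket: p>=0.10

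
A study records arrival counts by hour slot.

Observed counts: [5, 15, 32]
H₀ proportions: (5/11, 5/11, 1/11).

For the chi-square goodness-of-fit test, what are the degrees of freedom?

df = k − 1 = 3 − 1 = 2

degrees of freedom = 2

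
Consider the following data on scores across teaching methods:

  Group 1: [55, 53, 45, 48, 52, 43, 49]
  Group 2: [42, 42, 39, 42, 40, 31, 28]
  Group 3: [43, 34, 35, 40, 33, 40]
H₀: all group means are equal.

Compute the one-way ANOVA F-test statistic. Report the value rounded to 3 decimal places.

test statistic = 13.293

Group means [49.29, 37.71, 37.50], grand mean 41.700
SSB = Σnᵢ(x̄ᵢ−x̄)² = 619.843; SSW = ΣΣ(x−x̄ᵢ)² = 396.357
MSB = 619.843/2 = 309.9214; MSW = 396.357/17 = 23.3151
F = MSB/MSW = 13.2927
df = (2, 17)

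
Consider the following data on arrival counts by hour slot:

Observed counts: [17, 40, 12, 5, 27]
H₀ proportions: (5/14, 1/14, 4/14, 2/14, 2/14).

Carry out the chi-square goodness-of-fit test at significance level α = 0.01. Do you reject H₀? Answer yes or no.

n = 101; E_i = n·p_i = [36.07, 7.21, 28.86, 14.43, 14.43]
χ² = (17−36.07)²/36.07 + (40−7.21)²/7.21 + (12−28.86)²/28.86 + (5−14.43)²/14.43 + (27−14.43)²/14.43 = 186.0416
df = 4
p-value (upper-tail) = 0.00000
At α=0.01: p < α → reject H₀

reject H₀: yes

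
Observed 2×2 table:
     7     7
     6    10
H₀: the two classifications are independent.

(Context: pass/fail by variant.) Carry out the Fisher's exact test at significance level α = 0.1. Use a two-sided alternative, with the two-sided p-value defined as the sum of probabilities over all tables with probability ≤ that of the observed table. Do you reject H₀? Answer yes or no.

reject H₀: no

Margins: r₁=14, r₂=16, c₁=13, c₂=17, n=30
p_obs = C(14,7)·C(16,6)/C(30,13); sum pmf over tables with pmf ≤ p_obs
p-value (two-sided) = 0.71314
At α=0.1: p ≥ α → fail to reject H₀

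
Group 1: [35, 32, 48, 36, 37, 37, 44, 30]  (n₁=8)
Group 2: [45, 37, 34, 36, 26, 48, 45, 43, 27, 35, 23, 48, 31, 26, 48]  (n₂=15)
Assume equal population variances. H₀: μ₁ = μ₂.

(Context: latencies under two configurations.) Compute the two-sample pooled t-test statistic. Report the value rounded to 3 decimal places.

test statistic = 0.163

x̄₁=37.375, s₁=5.951, n₁=8
x̄₂=36.800, s₂=8.922, n₂=15
s_p² = [7·5.951² + 14·8.922²]/21 = 64.8702
SE = √(s_p²·(1/8+1/15)) = 3.5261
t = (37.375−36.800)/3.5261 = 0.1631
df = 21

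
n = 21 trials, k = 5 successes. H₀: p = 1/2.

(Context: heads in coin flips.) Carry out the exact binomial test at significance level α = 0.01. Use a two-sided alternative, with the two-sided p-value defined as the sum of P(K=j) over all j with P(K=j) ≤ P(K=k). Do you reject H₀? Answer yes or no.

reject H₀: no

Exact binomial: n=21, k=5, p₀=1/2=0.5000
P(X=j) = C(n,j)·p₀^j·(1−p₀)^(n−j); p = Σ P(X=j) over j with P(X=j) ≤ P(X=5)
p-value (two-sided) = 0.02660
At α=0.01: p ≥ α → fail to reject H₀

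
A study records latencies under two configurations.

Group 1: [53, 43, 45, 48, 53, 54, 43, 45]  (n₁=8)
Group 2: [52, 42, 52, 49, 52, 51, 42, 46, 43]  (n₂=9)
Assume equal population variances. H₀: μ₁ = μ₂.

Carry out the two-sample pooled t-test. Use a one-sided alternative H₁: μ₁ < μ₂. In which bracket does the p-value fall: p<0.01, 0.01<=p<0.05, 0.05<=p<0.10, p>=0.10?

x̄₁=48.000, s₁=4.690, n₁=8
x̄₂=47.667, s₂=4.444, n₂=9
s_p² = [7·4.690² + 8·4.444²]/15 = 20.8000
SE = √(s_p²·(1/8+1/9)) = 2.2161
t = (48.000−47.667)/2.2161 = 0.1504
df = 15
p-value (one-sided, H₁ less) = 0.55878
→ bracket: p>=0.10

p-value bracket: p>=0.10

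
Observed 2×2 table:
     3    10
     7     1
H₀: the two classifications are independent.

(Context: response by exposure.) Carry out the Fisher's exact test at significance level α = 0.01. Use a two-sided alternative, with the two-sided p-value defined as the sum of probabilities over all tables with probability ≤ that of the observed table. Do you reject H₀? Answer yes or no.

reject H₀: yes

Margins: r₁=13, r₂=8, c₁=10, c₂=11, n=21
p_obs = C(13,3)·C(8,7)/C(21,10); sum pmf over tables with pmf ≤ p_obs
p-value (two-sided) = 0.00752
At α=0.01: p < α → reject H₀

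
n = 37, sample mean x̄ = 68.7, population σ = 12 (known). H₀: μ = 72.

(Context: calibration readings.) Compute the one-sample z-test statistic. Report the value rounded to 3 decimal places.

test statistic = -1.673

SE = σ/√n = 12/√37 = 1.9728
z = (x̄−μ₀)/SE = (68.7−72)/1.9728 = -1.6728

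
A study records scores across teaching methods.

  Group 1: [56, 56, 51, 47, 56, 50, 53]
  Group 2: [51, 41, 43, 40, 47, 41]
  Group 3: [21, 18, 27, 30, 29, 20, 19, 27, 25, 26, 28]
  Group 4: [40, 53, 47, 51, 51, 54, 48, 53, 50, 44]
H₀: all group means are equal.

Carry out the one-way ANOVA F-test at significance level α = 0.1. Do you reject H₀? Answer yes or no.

Group means [52.71, 43.83, 24.55, 49.10], grand mean 40.971
SSB = Σnᵢ(x̄ᵢ−x̄)² = 4643.081; SSW = ΣΣ(x−x̄ᵢ)² = 527.889
MSB = 4643.081/3 = 1547.6938; MSW = 527.889/30 = 17.5963
F = MSB/MSW = 87.9556
df = (3, 30)
p-value (upper-tail) = 0.00000
At α=0.1: p < α → reject H₀

reject H₀: yes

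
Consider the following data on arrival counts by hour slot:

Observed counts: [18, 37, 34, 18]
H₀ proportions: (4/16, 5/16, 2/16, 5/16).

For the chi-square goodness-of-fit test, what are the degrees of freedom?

df = k − 1 = 4 − 1 = 3

degrees of freedom = 3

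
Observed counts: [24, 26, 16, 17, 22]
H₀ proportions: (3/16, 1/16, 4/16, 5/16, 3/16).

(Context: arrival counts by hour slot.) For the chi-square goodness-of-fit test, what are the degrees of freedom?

df = k − 1 = 5 − 1 = 4

degrees of freedom = 4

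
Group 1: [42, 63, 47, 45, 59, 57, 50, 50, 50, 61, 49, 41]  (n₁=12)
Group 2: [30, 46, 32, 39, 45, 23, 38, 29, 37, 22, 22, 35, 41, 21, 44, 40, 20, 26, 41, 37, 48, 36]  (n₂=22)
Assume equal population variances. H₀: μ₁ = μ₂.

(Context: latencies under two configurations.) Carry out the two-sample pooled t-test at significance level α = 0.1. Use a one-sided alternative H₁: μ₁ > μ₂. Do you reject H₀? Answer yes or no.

reject H₀: yes

x̄₁=51.167, s₁=7.284, n₁=12
x̄₂=34.182, s₂=8.841, n₂=22
s_p² = [11·7.284² + 21·8.841²]/32 = 69.5294
SE = √(s_p²·(1/12+1/22)) = 2.9924
t = (51.167−34.182)/2.9924 = 5.6760
df = 32
p-value (one-sided, H₁ greater) = 0.00000
At α=0.1: p < α → reject H₀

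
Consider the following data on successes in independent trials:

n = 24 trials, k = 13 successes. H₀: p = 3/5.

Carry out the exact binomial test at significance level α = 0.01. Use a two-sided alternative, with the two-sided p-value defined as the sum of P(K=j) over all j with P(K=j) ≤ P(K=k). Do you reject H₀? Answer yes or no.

reject H₀: no

Exact binomial: n=24, k=13, p₀=3/5=0.6000
P(X=j) = C(n,j)·p₀^j·(1−p₀)^(n−j); p = Σ P(X=j) over j with P(X=j) ≤ P(X=13)
p-value (two-sided) = 0.67768
At α=0.01: p ≥ α → fail to reject H₀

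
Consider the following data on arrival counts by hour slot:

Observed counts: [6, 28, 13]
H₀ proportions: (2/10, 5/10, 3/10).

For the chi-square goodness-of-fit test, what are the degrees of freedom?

df = k − 1 = 3 − 1 = 2

degrees of freedom = 2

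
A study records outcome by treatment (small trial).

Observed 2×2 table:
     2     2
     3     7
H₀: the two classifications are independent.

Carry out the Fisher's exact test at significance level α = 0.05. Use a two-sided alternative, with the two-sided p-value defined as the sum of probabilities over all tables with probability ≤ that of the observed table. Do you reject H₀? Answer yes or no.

Margins: r₁=4, r₂=10, c₁=5, c₂=9, n=14
p_obs = C(4,2)·C(10,3)/C(14,5); sum pmf over tables with pmf ≤ p_obs
p-value (two-sided) = 0.58042
At α=0.05: p ≥ α → fail to reject H₀

reject H₀: no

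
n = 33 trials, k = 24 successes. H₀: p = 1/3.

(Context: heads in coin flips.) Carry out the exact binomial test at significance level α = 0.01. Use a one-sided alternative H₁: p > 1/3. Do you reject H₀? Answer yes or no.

Exact binomial: n=33, k=24, p₀=1/3=0.3333
P(X≥24) from Σ C(n,i)·p₀^i·(1−p₀)^(n−i)
p-value (one-sided, H₁ greater) = 0.00000
At α=0.01: p < α → reject H₀

reject H₀: yes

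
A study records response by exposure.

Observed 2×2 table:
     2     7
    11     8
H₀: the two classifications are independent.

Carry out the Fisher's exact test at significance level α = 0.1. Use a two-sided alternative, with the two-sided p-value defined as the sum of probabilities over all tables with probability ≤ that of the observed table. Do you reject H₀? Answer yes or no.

reject H₀: no

Margins: r₁=9, r₂=19, c₁=13, c₂=15, n=28
p_obs = C(9,2)·C(19,11)/C(28,13); sum pmf over tables with pmf ≤ p_obs
p-value (two-sided) = 0.11449
At α=0.1: p ≥ α → fail to reject H₀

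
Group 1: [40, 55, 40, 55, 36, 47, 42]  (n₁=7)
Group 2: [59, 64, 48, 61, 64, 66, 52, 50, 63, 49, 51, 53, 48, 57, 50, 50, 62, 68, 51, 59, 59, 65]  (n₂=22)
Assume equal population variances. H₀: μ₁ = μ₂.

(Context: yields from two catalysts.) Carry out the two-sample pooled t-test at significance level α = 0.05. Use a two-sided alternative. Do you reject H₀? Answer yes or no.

reject H₀: yes

x̄₁=45.000, s₁=7.572, n₁=7
x̄₂=56.773, s₂=6.683, n₂=22
s_p² = [6·7.572² + 21·6.683²]/27 = 47.4764
SE = √(s_p²·(1/7+1/22)) = 2.9900
t = (45.000−56.773)/2.9900 = -3.9373
df = 27
p-value (two-sided) = 0.00052
At α=0.05: p < α → reject H₀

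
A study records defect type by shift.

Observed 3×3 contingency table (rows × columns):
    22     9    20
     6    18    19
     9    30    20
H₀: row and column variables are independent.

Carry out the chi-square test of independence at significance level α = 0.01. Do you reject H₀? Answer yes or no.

Row totals [51, 43, 59], col totals [37, 57, 59], n=153
χ² = (22−12.33)²/12.33 + (9−19.00)²/19.00 + (20−19.67)²/19.67 + (6−10.40)²/10.40 + (18−16.02)²/16.02 + (19−16.58)²/16.58 + (9−14.27)²/14.27 + (30−21.98)²/21.98 + (20−22.75)²/22.75 = 20.5074
df = 4
p-value (upper-tail) = 0.00040
At α=0.01: p < α → reject H₀

reject H₀: yes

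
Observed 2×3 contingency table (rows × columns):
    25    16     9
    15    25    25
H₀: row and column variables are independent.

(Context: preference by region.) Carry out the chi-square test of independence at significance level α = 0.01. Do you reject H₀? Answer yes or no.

Row totals [50, 65], col totals [40, 41, 34], n=115
χ² = (25−17.39)²/17.39 + (16−17.83)²/17.83 + (9−14.78)²/14.78 + (15−22.61)²/22.61 + (25−23.17)²/23.17 + (25−19.22)²/19.22 = 10.2224
df = 2
p-value (upper-tail) = 0.00603
At α=0.01: p < α → reject H₀

reject H₀: yes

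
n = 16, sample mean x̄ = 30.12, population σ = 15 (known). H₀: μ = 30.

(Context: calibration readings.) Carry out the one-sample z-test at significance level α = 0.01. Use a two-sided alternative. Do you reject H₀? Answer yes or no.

SE = σ/√n = 15/√16 = 3.7500
z = (x̄−μ₀)/SE = (30.12−30)/3.7500 = 0.0320
p-value (two-sided) = 0.97447
At α=0.01: p ≥ α → fail to reject H₀

reject H₀: no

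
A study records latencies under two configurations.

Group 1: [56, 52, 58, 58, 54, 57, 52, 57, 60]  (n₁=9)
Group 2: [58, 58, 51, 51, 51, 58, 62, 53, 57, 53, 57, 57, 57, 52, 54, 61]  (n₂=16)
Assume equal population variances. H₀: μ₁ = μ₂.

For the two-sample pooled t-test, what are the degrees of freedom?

degrees of freedom = 23

df = n₁ + n₂ − 2 = 9 + 16 − 2 = 23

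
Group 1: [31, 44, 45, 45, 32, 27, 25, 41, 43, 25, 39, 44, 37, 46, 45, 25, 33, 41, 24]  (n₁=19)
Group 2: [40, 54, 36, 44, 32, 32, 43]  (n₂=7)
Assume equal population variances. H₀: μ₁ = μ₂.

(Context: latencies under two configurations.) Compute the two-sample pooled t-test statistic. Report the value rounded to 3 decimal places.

test statistic = -1.038

x̄₁=36.421, s₁=8.215, n₁=19
x̄₂=40.143, s₂=7.798, n₂=7
s_p² = [18·8.215² + 6·7.798²]/24 = 65.8120
SE = √(s_p²·(1/19+1/7)) = 3.5869
t = (36.421−40.143)/3.5869 = -1.0376
df = 24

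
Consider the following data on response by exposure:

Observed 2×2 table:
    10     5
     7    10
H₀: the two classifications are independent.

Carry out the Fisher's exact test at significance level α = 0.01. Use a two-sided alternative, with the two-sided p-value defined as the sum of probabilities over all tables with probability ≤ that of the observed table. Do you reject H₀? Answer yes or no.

Margins: r₁=15, r₂=17, c₁=17, c₂=15, n=32
p_obs = C(15,10)·C(17,7)/C(32,17); sum pmf over tables with pmf ≤ p_obs
p-value (two-sided) = 0.17770
At α=0.01: p ≥ α → fail to reject H₀

reject H₀: no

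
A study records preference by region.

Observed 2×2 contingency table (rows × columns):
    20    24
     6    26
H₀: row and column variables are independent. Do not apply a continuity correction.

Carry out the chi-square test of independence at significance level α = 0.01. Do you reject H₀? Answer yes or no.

Row totals [44, 32], col totals [26, 50], n=76
χ² = (20−15.05)²/15.05 + (24−28.95)²/28.95 + (6−10.95)²/10.95 + (26−21.05)²/21.05 = 5.8701
df = 1
p-value (upper-tail) = 0.01540
At α=0.01: p ≥ α → fail to reject H₀

reject H₀: no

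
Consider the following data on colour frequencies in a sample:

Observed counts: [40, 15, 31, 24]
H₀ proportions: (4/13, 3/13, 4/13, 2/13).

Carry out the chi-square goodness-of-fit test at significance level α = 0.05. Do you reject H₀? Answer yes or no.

n = 110; E_i = n·p_i = [33.85, 25.38, 33.85, 16.92]
χ² = (40−33.85)²/33.85 + (15−25.38)²/25.38 + (31−33.85)²/33.85 + (24−16.92)²/16.92 = 8.5659
df = 3
p-value (upper-tail) = 0.03566
At α=0.05: p < α → reject H₀

reject H₀: yes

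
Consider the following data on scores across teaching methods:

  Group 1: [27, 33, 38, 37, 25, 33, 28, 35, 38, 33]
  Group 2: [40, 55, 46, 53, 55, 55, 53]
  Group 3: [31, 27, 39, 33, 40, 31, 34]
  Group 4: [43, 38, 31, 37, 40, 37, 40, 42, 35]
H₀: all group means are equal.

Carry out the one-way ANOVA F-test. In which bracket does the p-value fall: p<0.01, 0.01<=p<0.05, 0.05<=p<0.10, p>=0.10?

p-value bracket: p<0.01

Group means [32.70, 51.00, 33.57, 38.11], grand mean 38.242
SSB = Σnᵢ(x̄ᵢ−x̄)² = 1599.357; SSW = ΣΣ(x−x̄ᵢ)² = 632.703
MSB = 1599.357/3 = 533.1191; MSW = 632.703/29 = 21.8174
F = MSB/MSW = 24.4356
df = (3, 29)
p-value (upper-tail) = 0.00000
→ bracket: p<0.01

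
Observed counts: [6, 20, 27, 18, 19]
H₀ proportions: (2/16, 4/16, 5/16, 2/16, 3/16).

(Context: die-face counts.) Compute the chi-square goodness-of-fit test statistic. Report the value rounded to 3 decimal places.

n = 90; E_i = n·p_i = [11.25, 22.50, 28.12, 11.25, 16.88]
χ² = (6−11.25)²/11.25 + (20−22.50)²/22.50 + (27−28.12)²/28.12 + (18−11.25)²/11.25 + (19−16.88)²/16.88 = 7.0904
df = 4

test statistic = 7.090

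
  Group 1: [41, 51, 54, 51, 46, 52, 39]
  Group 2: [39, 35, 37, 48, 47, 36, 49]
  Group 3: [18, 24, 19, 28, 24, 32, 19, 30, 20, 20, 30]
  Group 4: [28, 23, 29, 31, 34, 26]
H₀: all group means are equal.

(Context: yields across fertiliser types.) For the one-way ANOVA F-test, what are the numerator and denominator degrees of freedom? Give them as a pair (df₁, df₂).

k = 4 groups, N = 31 total
df = (k−1, N−k) = (4−1, 31−4) = (3, 27)

degrees of freedom = [3, 27]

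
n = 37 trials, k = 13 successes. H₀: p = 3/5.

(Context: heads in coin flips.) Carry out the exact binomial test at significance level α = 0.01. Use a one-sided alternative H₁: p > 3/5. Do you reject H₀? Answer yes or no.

reject H₀: no

Exact binomial: n=37, k=13, p₀=3/5=0.6000
P(X≥13) from Σ C(n,i)·p₀^i·(1−p₀)^(n−i)
p-value (one-sided, H₁ greater) = 0.99936
At α=0.01: p ≥ α → fail to reject H₀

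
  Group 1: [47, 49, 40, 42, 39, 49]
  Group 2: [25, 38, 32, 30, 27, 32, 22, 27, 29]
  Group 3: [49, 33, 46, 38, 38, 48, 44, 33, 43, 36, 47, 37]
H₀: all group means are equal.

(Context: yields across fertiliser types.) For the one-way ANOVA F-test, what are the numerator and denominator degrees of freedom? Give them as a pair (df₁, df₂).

k = 3 groups, N = 27 total
df = (k−1, N−k) = (3−1, 27−3) = (2, 24)

degrees of freedom = [2, 24]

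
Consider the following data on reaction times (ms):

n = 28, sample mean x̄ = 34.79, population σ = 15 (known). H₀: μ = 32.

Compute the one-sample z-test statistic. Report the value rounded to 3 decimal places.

test statistic = 0.984

SE = σ/√n = 15/√28 = 2.8347
z = (x̄−μ₀)/SE = (34.79−32)/2.8347 = 0.9842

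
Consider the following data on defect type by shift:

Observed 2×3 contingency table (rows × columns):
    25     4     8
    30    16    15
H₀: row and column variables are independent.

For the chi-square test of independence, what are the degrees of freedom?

df = (r−1)(c−1) = (2−1)·(3−1) = 2

degrees of freedom = 2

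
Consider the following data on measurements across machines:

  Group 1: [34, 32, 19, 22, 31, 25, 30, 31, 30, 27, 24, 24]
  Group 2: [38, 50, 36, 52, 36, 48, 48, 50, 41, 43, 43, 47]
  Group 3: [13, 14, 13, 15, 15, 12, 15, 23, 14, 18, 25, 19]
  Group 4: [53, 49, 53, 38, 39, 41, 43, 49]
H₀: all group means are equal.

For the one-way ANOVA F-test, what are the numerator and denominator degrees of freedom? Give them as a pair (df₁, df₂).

k = 4 groups, N = 44 total
df = (k−1, N−k) = (4−1, 44−4) = (3, 40)

degrees of freedom = [3, 40]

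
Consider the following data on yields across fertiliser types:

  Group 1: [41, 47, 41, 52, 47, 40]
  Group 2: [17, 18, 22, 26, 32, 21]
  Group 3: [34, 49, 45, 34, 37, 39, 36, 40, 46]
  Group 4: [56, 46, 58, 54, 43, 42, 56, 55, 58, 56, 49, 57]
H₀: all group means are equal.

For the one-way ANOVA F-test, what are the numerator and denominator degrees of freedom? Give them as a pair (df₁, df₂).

k = 4 groups, N = 33 total
df = (k−1, N−k) = (4−1, 33−4) = (3, 29)

degrees of freedom = [3, 29]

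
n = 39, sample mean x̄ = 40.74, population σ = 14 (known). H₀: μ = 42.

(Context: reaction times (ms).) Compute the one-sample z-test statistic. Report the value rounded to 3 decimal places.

test statistic = -0.562

SE = σ/√n = 14/√39 = 2.2418
z = (x̄−μ₀)/SE = (40.74−42)/2.2418 = -0.5620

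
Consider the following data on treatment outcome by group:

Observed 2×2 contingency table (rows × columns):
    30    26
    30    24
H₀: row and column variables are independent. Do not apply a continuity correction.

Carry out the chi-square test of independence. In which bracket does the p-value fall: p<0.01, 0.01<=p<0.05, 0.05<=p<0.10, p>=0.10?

Row totals [56, 54], col totals [60, 50], n=110
χ² = (30−30.55)²/30.55 + (26−25.45)²/25.45 + (30−29.45)²/29.45 + (24−24.55)²/24.55 = 0.0437
df = 1
p-value (upper-tail) = 0.83450
→ bracket: p>=0.10

p-value bracket: p>=0.10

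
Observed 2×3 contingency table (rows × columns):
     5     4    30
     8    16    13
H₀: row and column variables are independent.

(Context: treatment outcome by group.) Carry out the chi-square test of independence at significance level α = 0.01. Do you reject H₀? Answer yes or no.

reject H₀: yes

Row totals [39, 37], col totals [13, 20, 43], n=76
χ² = (5−6.67)²/6.67 + (4−10.26)²/10.26 + (30−22.07)²/22.07 + (8−6.33)²/6.33 + (16−9.74)²/9.74 + (13−20.93)²/20.93 = 14.5707
df = 2
p-value (upper-tail) = 0.00069
At α=0.01: p < α → reject H₀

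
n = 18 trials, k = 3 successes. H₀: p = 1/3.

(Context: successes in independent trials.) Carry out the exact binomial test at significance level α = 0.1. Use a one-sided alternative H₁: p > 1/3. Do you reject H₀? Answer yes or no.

reject H₀: no

Exact binomial: n=18, k=3, p₀=1/3=0.3333
P(X≥3) from Σ C(n,i)·p₀^i·(1−p₀)^(n−i)
p-value (one-sided, H₁ greater) = 0.96735
At α=0.1: p ≥ α → fail to reject H₀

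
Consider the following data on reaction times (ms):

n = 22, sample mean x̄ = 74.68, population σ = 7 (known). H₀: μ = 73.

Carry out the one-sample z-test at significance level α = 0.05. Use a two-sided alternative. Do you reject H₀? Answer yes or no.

reject H₀: no

SE = σ/√n = 7/√22 = 1.4924
z = (x̄−μ₀)/SE = (74.68−73)/1.4924 = 1.1257
p-value (two-sided) = 0.26029
At α=0.05: p ≥ α → fail to reject H₀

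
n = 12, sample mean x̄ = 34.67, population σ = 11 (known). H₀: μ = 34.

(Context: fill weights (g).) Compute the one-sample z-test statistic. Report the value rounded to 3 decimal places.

SE = σ/√n = 11/√12 = 3.1754
z = (x̄−μ₀)/SE = (34.67−34)/3.1754 = 0.2110

test statistic = 0.211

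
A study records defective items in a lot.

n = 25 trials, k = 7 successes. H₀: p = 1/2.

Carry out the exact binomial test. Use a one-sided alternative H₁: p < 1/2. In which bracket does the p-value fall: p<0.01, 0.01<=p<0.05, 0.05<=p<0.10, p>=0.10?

Exact binomial: n=25, k=7, p₀=1/2=0.5000
P(X≤7) from Σ C(n,i)·p₀^i·(1−p₀)^(n−i)
p-value (one-sided, H₁ less) = 0.02164
→ bracket: 0.01<=p<0.05

p-value bracket: 0.01<=p<0.05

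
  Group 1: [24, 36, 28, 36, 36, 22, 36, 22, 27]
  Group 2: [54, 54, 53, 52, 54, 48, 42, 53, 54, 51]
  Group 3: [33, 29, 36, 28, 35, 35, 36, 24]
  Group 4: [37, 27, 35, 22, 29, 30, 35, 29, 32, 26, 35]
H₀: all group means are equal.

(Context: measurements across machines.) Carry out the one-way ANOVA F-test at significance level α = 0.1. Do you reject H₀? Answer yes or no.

reject H₀: yes

Group means [29.67, 51.50, 32.00, 30.64], grand mean 36.184
SSB = Σnᵢ(x̄ᵢ−x̄)² = 3206.665; SSW = ΣΣ(x−x̄ᵢ)² = 807.045
MSB = 3206.665/3 = 1068.8884; MSW = 807.045/34 = 23.7366
F = MSB/MSW = 45.0312
df = (3, 34)
p-value (upper-tail) = 0.00000
At α=0.1: p < α → reject H₀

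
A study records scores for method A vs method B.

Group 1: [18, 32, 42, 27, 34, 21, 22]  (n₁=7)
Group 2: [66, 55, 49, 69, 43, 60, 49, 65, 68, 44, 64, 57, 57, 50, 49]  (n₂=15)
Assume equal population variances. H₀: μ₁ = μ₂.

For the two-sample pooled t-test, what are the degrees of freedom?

df = n₁ + n₂ − 2 = 7 + 15 − 2 = 20

degrees of freedom = 20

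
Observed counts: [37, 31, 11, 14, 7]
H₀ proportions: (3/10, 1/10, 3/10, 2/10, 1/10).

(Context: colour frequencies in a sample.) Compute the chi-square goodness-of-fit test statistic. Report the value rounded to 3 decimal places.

n = 100; E_i = n·p_i = [30.00, 10.00, 30.00, 20.00, 10.00]
χ² = (37−30.00)²/30.00 + (31−10.00)²/10.00 + (11−30.00)²/30.00 + (14−20.00)²/20.00 + (7−10.00)²/10.00 = 60.4667
df = 4

test statistic = 60.467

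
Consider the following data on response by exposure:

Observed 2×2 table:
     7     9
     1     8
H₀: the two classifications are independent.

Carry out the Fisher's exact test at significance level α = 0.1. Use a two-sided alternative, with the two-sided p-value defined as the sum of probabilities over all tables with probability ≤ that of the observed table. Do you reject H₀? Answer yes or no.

Margins: r₁=16, r₂=9, c₁=8, c₂=17, n=25
p_obs = C(16,7)·C(9,1)/C(25,8); sum pmf over tables with pmf ≤ p_obs
p-value (two-sided) = 0.18219
At α=0.1: p ≥ α → fail to reject H₀

reject H₀: no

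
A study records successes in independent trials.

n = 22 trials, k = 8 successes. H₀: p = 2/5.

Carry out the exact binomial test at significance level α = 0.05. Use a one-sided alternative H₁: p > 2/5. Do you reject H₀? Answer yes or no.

Exact binomial: n=22, k=8, p₀=2/5=0.4000
P(X≥8) from Σ C(n,i)·p₀^i·(1−p₀)^(n−i)
p-value (one-sided, H₁ greater) = 0.71018
At α=0.05: p ≥ α → fail to reject H₀

reject H₀: no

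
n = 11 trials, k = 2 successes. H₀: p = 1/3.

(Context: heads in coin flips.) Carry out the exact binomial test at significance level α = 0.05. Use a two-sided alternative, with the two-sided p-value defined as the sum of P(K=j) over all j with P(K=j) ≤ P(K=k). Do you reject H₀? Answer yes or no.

reject H₀: no

Exact binomial: n=11, k=2, p₀=1/3=0.3333
P(X=j) = C(n,j)·p₀^j·(1−p₀)^(n−j); p = Σ P(X=j) over j with P(X=j) ≤ P(X=2)
p-value (two-sided) = 0.35620
At α=0.05: p ≥ α → fail to reject H₀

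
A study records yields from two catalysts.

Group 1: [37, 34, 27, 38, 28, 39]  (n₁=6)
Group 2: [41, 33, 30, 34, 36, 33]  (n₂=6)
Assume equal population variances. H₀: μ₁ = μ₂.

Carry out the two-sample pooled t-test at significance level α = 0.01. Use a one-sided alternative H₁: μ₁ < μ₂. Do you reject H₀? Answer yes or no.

x̄₁=33.833, s₁=5.193, n₁=6
x̄₂=34.500, s₂=3.728, n₂=6
s_p² = [5·5.193² + 5·3.728²]/10 = 20.4333
SE = √(s_p²·(1/6+1/6)) = 2.6098
t = (33.833−34.500)/2.6098 = -0.2554
df = 10
p-value (one-sided, H₁ less) = 0.40178
At α=0.01: p ≥ α → fail to reject H₀

reject H₀: no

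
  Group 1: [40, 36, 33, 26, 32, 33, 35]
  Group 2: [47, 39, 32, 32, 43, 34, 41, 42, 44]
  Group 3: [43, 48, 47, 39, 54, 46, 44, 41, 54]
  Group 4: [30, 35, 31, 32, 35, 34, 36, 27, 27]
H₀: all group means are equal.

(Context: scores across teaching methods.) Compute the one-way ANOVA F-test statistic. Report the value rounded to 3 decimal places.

Group means [33.57, 39.33, 46.22, 31.89], grand mean 38.000
SSB = Σnᵢ(x̄ᵢ−x̄)² = 1097.841; SSW = ΣΣ(x−x̄ᵢ)² = 662.159
MSB = 1097.841/3 = 365.9471; MSW = 662.159/30 = 22.0720
F = MSB/MSW = 16.5797
df = (3, 30)

test statistic = 16.580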